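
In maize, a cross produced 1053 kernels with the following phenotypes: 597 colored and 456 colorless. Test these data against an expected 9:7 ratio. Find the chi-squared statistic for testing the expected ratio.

Under the 9:7 hypothesis (Σ ratio = 16, N = 1053):
  colored: 1053 × 9/16 = 592.3125
  colorless: 1053 × 7/16 = 460.6875
χ² = Σ (O − E)² / E
  colored: (597 − 592.3125)² / 592.3125 = 0.0371
  colorless: (456 − 460.6875)² / 460.6875 = 0.0477
χ² = 0.0371 + 0.0477 = 0.0848 ≈ 0.085

0.085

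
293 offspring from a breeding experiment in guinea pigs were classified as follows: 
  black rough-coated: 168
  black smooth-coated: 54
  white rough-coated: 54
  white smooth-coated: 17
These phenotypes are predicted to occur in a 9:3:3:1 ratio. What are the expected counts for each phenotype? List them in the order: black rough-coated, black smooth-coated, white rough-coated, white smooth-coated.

164.8125, 54.9375, 54.9375, 18.3125

The 9:3:3:1 ratio has 16 parts, so with N = 293 the expected counts are:
  black rough-coated: 293 × 9/16 = 164.8125
  black smooth-coated: 293 × 3/16 = 54.9375
  white rough-coated: 293 × 3/16 = 54.9375
  white smooth-coated: 293 × 1/16 = 18.3125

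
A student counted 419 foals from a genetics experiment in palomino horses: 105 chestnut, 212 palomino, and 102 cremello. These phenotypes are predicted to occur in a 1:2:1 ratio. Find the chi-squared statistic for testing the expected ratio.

0.103

Under the 1:2:1 hypothesis (Σ ratio = 4, N = 419):
  chestnut: 419 × 1/4 = 104.75
  palomino: 419 × 2/4 = 209.5
  cremello: 419 × 1/4 = 104.75
χ² = Σ (O − E)² / E
  chestnut: (105 − 104.75)² / 104.75 = 0.0006
  palomino: (212 − 209.5)² / 209.5 = 0.0298
  cremello: (102 − 104.75)² / 104.75 = 0.0722
χ² = 0.0006 + 0.0298 + 0.0722 = 0.1026 ≈ 0.103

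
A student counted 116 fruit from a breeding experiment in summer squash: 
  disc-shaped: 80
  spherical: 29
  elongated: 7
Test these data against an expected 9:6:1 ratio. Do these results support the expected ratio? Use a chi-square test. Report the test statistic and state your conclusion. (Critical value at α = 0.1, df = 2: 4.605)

Under the 9:6:1 hypothesis (Σ ratio = 16, N = 116):
  disc-shaped: 116 × 9/16 = 65.25
  spherical: 116 × 6/16 = 43.5
  elongated: 116 × 1/16 = 7.25
χ² = Σ (O − E)² / E
  disc-shaped: (80 − 65.25)² / 65.25 = 3.3343
  spherical: (29 − 43.5)² / 43.5 = 4.8333
  elongated: (7 − 7.25)² / 7.25 = 0.0086
χ² = 3.3343 + 4.8333 + 0.0086 = 8.1762 ≈ 8.176
Degrees of freedom = 3 − 1 = 2; critical value at α = 0.1 is 4.605.
Since 8.176 > 4.605, we reject the null hypothesis — the data do not fit the 9:6:1 ratio.

8.176; not consistent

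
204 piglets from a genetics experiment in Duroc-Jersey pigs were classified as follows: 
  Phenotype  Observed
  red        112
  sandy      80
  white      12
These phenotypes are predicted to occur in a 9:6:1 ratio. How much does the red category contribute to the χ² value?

0.066

Expected counts for N = 204 under a 9:6:1 ratio (total parts = 16):
  red: 204 × 9/16 = 114.75
  sandy: 204 × 6/16 = 76.5
  white: 204 × 1/16 = 12.75
Contribution of red: (112 − 114.75)² / 114.75 = 0.0659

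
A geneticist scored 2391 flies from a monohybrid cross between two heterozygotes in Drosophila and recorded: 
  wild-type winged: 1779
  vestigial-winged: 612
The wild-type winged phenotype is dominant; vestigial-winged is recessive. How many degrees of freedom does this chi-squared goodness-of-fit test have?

1

For a monohybrid cross between heterozygotes with complete dominance, the expected phenotypic ratio is 3:1.
A goodness-of-fit test with 2 phenotype classes has df = 2 − 1 = 1.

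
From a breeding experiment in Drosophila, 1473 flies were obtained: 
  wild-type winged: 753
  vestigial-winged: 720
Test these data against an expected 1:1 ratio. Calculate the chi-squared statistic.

0.739

The 1:1 ratio has 2 parts, so with N = 1473 the expected counts are:
  wild-type winged: 1473 × 1/2 = 736.5
  vestigial-winged: 1473 × 1/2 = 736.5
χ² = Σ (O − E)² / E
  wild-type winged: (753 − 736.5)² / 736.5 = 0.3697
  vestigial-winged: (720 − 736.5)² / 736.5 = 0.3697
χ² = 0.3697 + 0.3697 = 0.7394 ≈ 0.739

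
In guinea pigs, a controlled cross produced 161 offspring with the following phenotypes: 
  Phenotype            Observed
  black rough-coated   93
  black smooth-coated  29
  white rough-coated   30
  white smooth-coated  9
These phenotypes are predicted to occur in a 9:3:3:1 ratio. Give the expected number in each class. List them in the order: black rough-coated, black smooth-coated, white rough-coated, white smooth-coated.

90.5625, 30.1875, 30.1875, 10.0625

The 9:3:3:1 ratio has 16 parts, so with N = 161 the expected counts are:
  black rough-coated: 161 × 9/16 = 90.5625
  black smooth-coated: 161 × 3/16 = 30.1875
  white rough-coated: 161 × 3/16 = 30.1875
  white smooth-coated: 161 × 1/16 = 10.0625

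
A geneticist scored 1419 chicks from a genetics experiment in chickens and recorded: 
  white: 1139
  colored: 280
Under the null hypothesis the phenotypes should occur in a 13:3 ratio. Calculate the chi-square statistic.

Total ratio parts = 16. Expected numbers out of 1419:
  white: 1419 × 13/16 = 1152.9375
  colored: 1419 × 3/16 = 266.0625
χ² = Σ (O − E)² / E
  white: (1139 − 1152.9375)² / 1152.9375 = 0.1685
  colored: (280 − 266.0625)² / 266.0625 = 0.7301
χ² = 0.1685 + 0.7301 = 0.8986 ≈ 0.899

0.899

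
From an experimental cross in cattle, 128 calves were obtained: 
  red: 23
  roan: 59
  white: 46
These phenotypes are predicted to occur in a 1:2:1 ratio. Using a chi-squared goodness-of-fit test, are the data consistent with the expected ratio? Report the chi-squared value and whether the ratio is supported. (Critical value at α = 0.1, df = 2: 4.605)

Under the 1:2:1 hypothesis (Σ ratio = 4, N = 128):
  red: 128 × 1/4 = 32
  roan: 128 × 2/4 = 64
  white: 128 × 1/4 = 32
χ² = Σ (O − E)² / E
  red: (23 − 32)² / 32 = 2.5312
  roan: (59 − 64)² / 64 = 0.3906
  white: (46 − 32)² / 32 = 6.1250
χ² = 2.5312 + 0.3906 + 6.1250 = 9.0468 ≈ 9.047
Degrees of freedom = 3 − 1 = 2; critical value at α = 0.1 is 4.605.
Since 9.047 > 4.605, we reject the null hypothesis — the data do not fit the 1:2:1 ratio.

9.047; not consistent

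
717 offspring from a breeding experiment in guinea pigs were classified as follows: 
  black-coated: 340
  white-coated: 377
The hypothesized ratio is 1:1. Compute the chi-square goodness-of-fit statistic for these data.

Total ratio parts = 2. Expected numbers out of 717:
  black-coated: 717 × 1/2 = 358.5
  white-coated: 717 × 1/2 = 358.5
χ² = Σ (O − E)² / E
  black-coated: (340 − 358.5)² / 358.5 = 0.9547
  white-coated: (377 − 358.5)² / 358.5 = 0.9547
χ² = 0.9547 + 0.9547 = 1.9094 ≈ 1.909

1.909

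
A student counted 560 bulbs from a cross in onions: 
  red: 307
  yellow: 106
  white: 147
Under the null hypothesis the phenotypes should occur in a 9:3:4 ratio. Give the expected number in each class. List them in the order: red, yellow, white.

The 9:3:4 ratio has 16 parts, so with N = 560 the expected counts are:
  red: 560 × 9/16 = 315
  yellow: 560 × 3/16 = 105
  white: 560 × 4/16 = 140

315, 105, 140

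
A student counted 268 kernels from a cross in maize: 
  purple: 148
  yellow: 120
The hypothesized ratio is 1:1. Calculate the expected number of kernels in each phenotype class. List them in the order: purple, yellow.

134, 134

Total ratio parts = 2. Expected numbers out of 268:
  purple: 268 × 1/2 = 134
  yellow: 268 × 1/2 = 134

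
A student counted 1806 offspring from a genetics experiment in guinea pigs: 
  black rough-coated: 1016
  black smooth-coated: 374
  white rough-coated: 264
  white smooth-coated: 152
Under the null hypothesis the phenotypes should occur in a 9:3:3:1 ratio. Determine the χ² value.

Under the 9:3:3:1 hypothesis (Σ ratio = 16, N = 1806):
  black rough-coated: 1806 × 9/16 = 1015.875
  black smooth-coated: 1806 × 3/16 = 338.625
  white rough-coated: 1806 × 3/16 = 338.625
  white smooth-coated: 1806 × 1/16 = 112.875
χ² = Σ (O − E)² / E
  black rough-coated: (1016 − 1015.875)² / 1015.875 = 0.0000
  black smooth-coated: (374 − 338.625)² / 338.625 = 3.6955
  white rough-coated: (264 − 338.625)² / 338.625 = 16.4456
  white smooth-coated: (152 − 112.875)² / 112.875 = 13.5616
χ² = 0.0000 + 3.6955 + 16.4456 + 13.5616 = 33.7027 ≈ 33.703

33.703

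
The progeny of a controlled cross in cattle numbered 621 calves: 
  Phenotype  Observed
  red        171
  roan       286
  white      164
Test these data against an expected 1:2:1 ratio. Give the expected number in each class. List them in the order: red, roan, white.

155.25, 310.5, 155.25

Expected counts for N = 621 under a 1:2:1 ratio (total parts = 4):
  red: 621 × 1/4 = 155.25
  roan: 621 × 2/4 = 310.5
  white: 621 × 1/4 = 155.25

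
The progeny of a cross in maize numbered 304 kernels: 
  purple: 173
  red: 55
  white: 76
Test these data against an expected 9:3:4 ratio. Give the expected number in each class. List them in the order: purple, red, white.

171, 57, 76

Under the 9:3:4 hypothesis (Σ ratio = 16, N = 304):
  purple: 304 × 9/16 = 171
  red: 304 × 3/16 = 57
  white: 304 × 4/16 = 76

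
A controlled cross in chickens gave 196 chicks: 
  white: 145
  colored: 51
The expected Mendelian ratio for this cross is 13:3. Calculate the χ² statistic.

Expected counts for N = 196 under a 13:3 ratio (total parts = 16):
  white: 196 × 13/16 = 159.25
  colored: 196 × 3/16 = 36.75
χ² = Σ (O − E)² / E
  white: (145 − 159.25)² / 159.25 = 1.2751
  colored: (51 − 36.75)² / 36.75 = 5.5255
χ² = 1.2751 + 5.5255 = 6.8006 ≈ 6.801

6.801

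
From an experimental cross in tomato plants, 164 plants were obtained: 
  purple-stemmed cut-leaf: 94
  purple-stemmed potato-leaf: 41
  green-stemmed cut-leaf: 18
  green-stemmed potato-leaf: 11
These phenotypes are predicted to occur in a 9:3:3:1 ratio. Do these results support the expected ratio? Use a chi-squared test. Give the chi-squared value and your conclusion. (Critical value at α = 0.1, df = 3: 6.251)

8.791; not consistent

Expected counts for N = 164 under a 9:3:3:1 ratio (total parts = 16):
  purple-stemmed cut-leaf: 164 × 9/16 = 92.25
  purple-stemmed potato-leaf: 164 × 3/16 = 30.75
  green-stemmed cut-leaf: 164 × 3/16 = 30.75
  green-stemmed potato-leaf: 164 × 1/16 = 10.25
χ² = Σ (O − E)² / E
  purple-stemmed cut-leaf: (94 − 92.25)² / 92.25 = 0.0332
  purple-stemmed potato-leaf: (41 − 30.75)² / 30.75 = 3.4167
  green-stemmed cut-leaf: (18 − 30.75)² / 30.75 = 5.2866
  green-stemmed potato-leaf: (11 − 10.25)² / 10.25 = 0.0549
χ² = 0.0332 + 3.4167 + 5.2866 + 0.0549 = 8.7914 ≈ 8.791
Degrees of freedom = 4 − 1 = 3; critical value at α = 0.1 is 6.251.
Since 8.791 > 6.251, we reject the null hypothesis — the data do not fit the 9:3:3:1 ratio.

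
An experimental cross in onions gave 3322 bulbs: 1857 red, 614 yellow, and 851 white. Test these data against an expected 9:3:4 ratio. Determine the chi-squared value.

Expected counts for N = 3322 under a 9:3:4 ratio (total parts = 16):
  red: 3322 × 9/16 = 1868.625
  yellow: 3322 × 3/16 = 622.875
  white: 3322 × 4/16 = 830.5
χ² = Σ (O − E)² / E
  red: (1857 − 1868.625)² / 1868.625 = 0.0723
  yellow: (614 − 622.875)² / 622.875 = 0.1265
  white: (851 − 830.5)² / 830.5 = 0.5060
χ² = 0.0723 + 0.1265 + 0.5060 = 0.7048 ≈ 0.705

0.705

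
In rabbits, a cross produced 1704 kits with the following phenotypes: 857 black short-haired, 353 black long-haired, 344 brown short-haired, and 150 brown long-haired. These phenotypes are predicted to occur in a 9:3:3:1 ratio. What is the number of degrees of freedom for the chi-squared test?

3

A goodness-of-fit test with 4 phenotype classes has df = 4 − 1 = 3.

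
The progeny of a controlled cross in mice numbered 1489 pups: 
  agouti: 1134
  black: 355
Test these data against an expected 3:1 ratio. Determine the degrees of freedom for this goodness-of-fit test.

A goodness-of-fit test with 2 phenotype classes has df = 2 − 1 = 1.

1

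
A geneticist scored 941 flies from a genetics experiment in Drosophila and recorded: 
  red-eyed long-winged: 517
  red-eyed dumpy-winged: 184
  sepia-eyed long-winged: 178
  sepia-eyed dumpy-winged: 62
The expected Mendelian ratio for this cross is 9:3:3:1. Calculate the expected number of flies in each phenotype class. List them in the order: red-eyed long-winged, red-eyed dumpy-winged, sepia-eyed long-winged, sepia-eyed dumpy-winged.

529.3125, 176.4375, 176.4375, 58.8125

Under the 9:3:3:1 hypothesis (Σ ratio = 16, N = 941):
  red-eyed long-winged: 941 × 9/16 = 529.3125
  red-eyed dumpy-winged: 941 × 3/16 = 176.4375
  sepia-eyed long-winged: 941 × 3/16 = 176.4375
  sepia-eyed dumpy-winged: 941 × 1/16 = 58.8125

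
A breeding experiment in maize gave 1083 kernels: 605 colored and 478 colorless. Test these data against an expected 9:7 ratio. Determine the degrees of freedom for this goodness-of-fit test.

1

A goodness-of-fit test with 2 phenotype classes has df = 2 − 1 = 1.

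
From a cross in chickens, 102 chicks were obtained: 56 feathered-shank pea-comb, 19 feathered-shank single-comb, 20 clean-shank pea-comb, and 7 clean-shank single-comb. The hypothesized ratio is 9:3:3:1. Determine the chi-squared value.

Under the 9:3:3:1 hypothesis (Σ ratio = 16, N = 102):
  feathered-shank pea-comb: 102 × 9/16 = 57.375
  feathered-shank single-comb: 102 × 3/16 = 19.125
  clean-shank pea-comb: 102 × 3/16 = 19.125
  clean-shank single-comb: 102 × 1/16 = 6.375
χ² = Σ (O − E)² / E
  feathered-shank pea-comb: (56 − 57.375)² / 57.375 = 0.0330
  feathered-shank single-comb: (19 − 19.125)² / 19.125 = 0.0008
  clean-shank pea-comb: (20 − 19.125)² / 19.125 = 0.0400
  clean-shank single-comb: (7 − 6.375)² / 6.375 = 0.0613
χ² = 0.0330 + 0.0008 + 0.0400 + 0.0613 = 0.1351 ≈ 0.135

0.135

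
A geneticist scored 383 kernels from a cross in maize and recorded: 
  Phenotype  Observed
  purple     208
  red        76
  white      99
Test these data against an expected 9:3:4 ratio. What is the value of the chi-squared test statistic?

0.611

The 9:3:4 ratio has 16 parts, so with N = 383 the expected counts are:
  purple: 383 × 9/16 = 215.4375
  red: 383 × 3/16 = 71.8125
  white: 383 × 4/16 = 95.75
χ² = Σ (O − E)² / E
  purple: (208 − 215.4375)² / 215.4375 = 0.2568
  red: (76 − 71.8125)² / 71.8125 = 0.2442
  white: (99 − 95.75)² / 95.75 = 0.1103
χ² = 0.2568 + 0.2442 + 0.1103 = 0.6113 ≈ 0.611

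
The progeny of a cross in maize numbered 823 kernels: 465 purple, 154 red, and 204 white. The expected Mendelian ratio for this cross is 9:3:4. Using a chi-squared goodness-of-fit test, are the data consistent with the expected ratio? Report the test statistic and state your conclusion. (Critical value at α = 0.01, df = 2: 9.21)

Expected counts for N = 823 under a 9:3:4 ratio (total parts = 16):
  purple: 823 × 9/16 = 462.9375
  red: 823 × 3/16 = 154.3125
  white: 823 × 4/16 = 205.75
χ² = Σ (O − E)² / E
  purple: (465 − 462.9375)² / 462.9375 = 0.0092
  red: (154 − 154.3125)² / 154.3125 = 0.0006
  white: (204 − 205.75)² / 205.75 = 0.0149
χ² = 0.0092 + 0.0006 + 0.0149 = 0.0247 ≈ 0.025
Degrees of freedom = 3 − 1 = 2; critical value at α = 0.01 is 9.21.
Since 0.025 < 9.21, we fail to reject the null hypothesis — the data are consistent with the 9:3:4 ratio.

0.025; consistent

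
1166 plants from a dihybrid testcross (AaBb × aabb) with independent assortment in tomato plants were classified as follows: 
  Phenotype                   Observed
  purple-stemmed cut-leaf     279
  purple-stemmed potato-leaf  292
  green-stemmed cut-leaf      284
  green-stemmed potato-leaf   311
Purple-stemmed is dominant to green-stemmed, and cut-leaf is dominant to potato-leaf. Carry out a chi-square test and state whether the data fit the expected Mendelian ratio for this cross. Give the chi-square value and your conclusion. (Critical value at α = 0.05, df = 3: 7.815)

2.034; consistent

A dihybrid testcross with independent assortment gives a 1:1:1:1 ratio.
Total ratio parts = 4. Expected numbers out of 1166:
  purple-stemmed cut-leaf: 1166 × 1/4 = 291.5
  purple-stemmed potato-leaf: 1166 × 1/4 = 291.5
  green-stemmed cut-leaf: 1166 × 1/4 = 291.5
  green-stemmed potato-leaf: 1166 × 1/4 = 291.5
χ² = Σ (O − E)² / E
  purple-stemmed cut-leaf: (279 − 291.5)² / 291.5 = 0.5360
  purple-stemmed potato-leaf: (292 − 291.5)² / 291.5 = 0.0009
  green-stemmed cut-leaf: (284 − 291.5)² / 291.5 = 0.1930
  green-stemmed potato-leaf: (311 − 291.5)² / 291.5 = 1.3045
χ² = 0.5360 + 0.0009 + 0.1930 + 1.3045 = 2.0344 ≈ 2.034
Degrees of freedom = 4 − 1 = 3; critical value at α = 0.05 is 7.815.
Since 2.034 < 7.815, we fail to reject the null hypothesis — the data are consistent with the 1:1:1:1 ratio.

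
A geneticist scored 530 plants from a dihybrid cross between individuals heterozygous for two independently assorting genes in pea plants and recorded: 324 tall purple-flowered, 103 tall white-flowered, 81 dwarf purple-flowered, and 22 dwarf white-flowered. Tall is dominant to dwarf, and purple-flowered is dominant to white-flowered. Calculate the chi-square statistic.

A dihybrid F₂ with independent assortment and complete dominance at both loci gives a 9:3:3:1 phenotypic ratio.
The 9:3:3:1 ratio has 16 parts, so with N = 530 the expected counts are:
  tall purple-flowered: 530 × 9/16 = 298.125
  tall white-flowered: 530 × 3/16 = 99.375
  dwarf purple-flowered: 530 × 3/16 = 99.375
  dwarf white-flowered: 530 × 1/16 = 33.125
χ² = Σ (O − E)² / E
  tall purple-flowered: (324 − 298.125)² / 298.125 = 2.2458
  tall white-flowered: (103 − 99.375)² / 99.375 = 0.1322
  dwarf purple-flowered: (81 − 99.375)² / 99.375 = 3.3976
  dwarf white-flowered: (22 − 33.125)² / 33.125 = 3.7363
χ² = 2.2458 + 0.1322 + 3.3976 + 3.7363 = 9.5119 ≈ 9.512

9.512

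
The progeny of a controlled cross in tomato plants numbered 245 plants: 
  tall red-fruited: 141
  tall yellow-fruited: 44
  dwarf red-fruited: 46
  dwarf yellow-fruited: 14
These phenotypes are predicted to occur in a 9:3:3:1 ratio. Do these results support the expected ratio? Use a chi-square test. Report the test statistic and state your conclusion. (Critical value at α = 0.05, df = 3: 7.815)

Total ratio parts = 16. Expected numbers out of 245:
  tall red-fruited: 245 × 9/16 = 137.8125
  tall yellow-fruited: 245 × 3/16 = 45.9375
  dwarf red-fruited: 245 × 3/16 = 45.9375
  dwarf yellow-fruited: 245 × 1/16 = 15.3125
χ² = Σ (O − E)² / E
  tall red-fruited: (141 − 137.8125)² / 137.8125 = 0.0737
  tall yellow-fruited: (44 − 45.9375)² / 45.9375 = 0.0817
  dwarf red-fruited: (46 − 45.9375)² / 45.9375 = 0.0001
  dwarf yellow-fruited: (14 − 15.3125)² / 15.3125 = 0.1125
χ² = 0.0737 + 0.0817 + 0.0001 + 0.1125 = 0.268
Degrees of freedom = 4 − 1 = 3; critical value at α = 0.05 is 7.815.
Since 0.268 < 7.815, we fail to reject the null hypothesis — the data are consistent with the 9:3:3:1 ratio.

0.268; consistent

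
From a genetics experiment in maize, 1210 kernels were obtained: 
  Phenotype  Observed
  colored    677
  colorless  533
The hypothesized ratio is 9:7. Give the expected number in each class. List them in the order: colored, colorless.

The 9:7 ratio has 16 parts, so with N = 1210 the expected counts are:
  colored: 1210 × 9/16 = 680.625
  colorless: 1210 × 7/16 = 529.375

680.625, 529.375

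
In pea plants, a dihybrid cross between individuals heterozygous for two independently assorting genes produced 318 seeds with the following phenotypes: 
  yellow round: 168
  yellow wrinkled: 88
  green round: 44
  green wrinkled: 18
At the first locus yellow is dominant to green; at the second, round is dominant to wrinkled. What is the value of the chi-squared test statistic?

18.436

A dihybrid F₂ with independent assortment and complete dominance at both loci gives a 9:3:3:1 phenotypic ratio.
Total ratio parts = 16. Expected numbers out of 318:
  yellow round: 318 × 9/16 = 178.875
  yellow wrinkled: 318 × 3/16 = 59.625
  green round: 318 × 3/16 = 59.625
  green wrinkled: 318 × 1/16 = 19.875
χ² = Σ (O − E)² / E
  yellow round: (168 − 178.875)² / 178.875 = 0.6612
  yellow wrinkled: (88 − 59.625)² / 59.625 = 13.5034
  green round: (44 − 59.625)² / 59.625 = 4.0946
  green wrinkled: (18 − 19.875)² / 19.875 = 0.1769
χ² = 0.6612 + 13.5034 + 4.0946 + 0.1769 = 18.4361 ≈ 18.436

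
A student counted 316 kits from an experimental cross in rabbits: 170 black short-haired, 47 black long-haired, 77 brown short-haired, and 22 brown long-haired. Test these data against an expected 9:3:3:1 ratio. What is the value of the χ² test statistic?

The 9:3:3:1 ratio has 16 parts, so with N = 316 the expected counts are:
  black short-haired: 316 × 9/16 = 177.75
  black long-haired: 316 × 3/16 = 59.25
  brown short-haired: 316 × 3/16 = 59.25
  brown long-haired: 316 × 1/16 = 19.75
χ² = Σ (O − E)² / E
  black short-haired: (170 − 177.75)² / 177.75 = 0.3379
  black long-haired: (47 − 59.25)² / 59.25 = 2.5327
  brown short-haired: (77 − 59.25)² / 59.25 = 5.3175
  brown long-haired: (22 − 19.75)² / 19.75 = 0.2563
χ² = 0.3379 + 2.5327 + 5.3175 + 0.2563 = 8.4444 ≈ 8.444

8.444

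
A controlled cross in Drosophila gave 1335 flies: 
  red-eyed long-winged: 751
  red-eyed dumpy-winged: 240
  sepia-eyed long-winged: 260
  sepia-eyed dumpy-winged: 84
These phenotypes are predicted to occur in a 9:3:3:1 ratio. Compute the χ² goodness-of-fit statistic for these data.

Total ratio parts = 16. Expected numbers out of 1335:
  red-eyed long-winged: 1335 × 9/16 = 750.9375
  red-eyed dumpy-winged: 1335 × 3/16 = 250.3125
  sepia-eyed long-winged: 1335 × 3/16 = 250.3125
  sepia-eyed dumpy-winged: 1335 × 1/16 = 83.4375
χ² = Σ (O − E)² / E
  red-eyed long-winged: (751 − 750.9375)² / 750.9375 = 0.0000
  red-eyed dumpy-winged: (240 − 250.3125)² / 250.3125 = 0.4249
  sepia-eyed long-winged: (260 − 250.3125)² / 250.3125 = 0.3749
  sepia-eyed dumpy-winged: (84 − 83.4375)² / 83.4375 = 0.0038
χ² = 0.0000 + 0.4249 + 0.3749 + 0.0038 = 0.8036 ≈ 0.804

0.804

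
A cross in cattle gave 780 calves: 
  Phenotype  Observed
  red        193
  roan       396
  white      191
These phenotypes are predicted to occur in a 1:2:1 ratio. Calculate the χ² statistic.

Total ratio parts = 4. Expected numbers out of 780:
  red: 780 × 1/4 = 195
  roan: 780 × 2/4 = 390
  white: 780 × 1/4 = 195
χ² = Σ (O − E)² / E
  red: (193 − 195)² / 195 = 0.0205
  roan: (396 − 390)² / 390 = 0.0923
  white: (191 − 195)² / 195 = 0.0821
χ² = 0.0205 + 0.0923 + 0.0821 = 0.1949 ≈ 0.195

0.195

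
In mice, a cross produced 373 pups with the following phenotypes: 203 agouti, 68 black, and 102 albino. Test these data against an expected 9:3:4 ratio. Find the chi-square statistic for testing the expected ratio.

Under the 9:3:4 hypothesis (Σ ratio = 16, N = 373):
  agouti: 373 × 9/16 = 209.8125
  black: 373 × 3/16 = 69.9375
  albino: 373 × 4/16 = 93.25
χ² = Σ (O − E)² / E
  agouti: (203 − 209.8125)² / 209.8125 = 0.2212
  black: (68 − 69.9375)² / 69.9375 = 0.0537
  albino: (102 − 93.25)² / 93.25 = 0.8210
χ² = 0.2212 + 0.0537 + 0.8210 = 1.0959 ≈ 1.096

1.096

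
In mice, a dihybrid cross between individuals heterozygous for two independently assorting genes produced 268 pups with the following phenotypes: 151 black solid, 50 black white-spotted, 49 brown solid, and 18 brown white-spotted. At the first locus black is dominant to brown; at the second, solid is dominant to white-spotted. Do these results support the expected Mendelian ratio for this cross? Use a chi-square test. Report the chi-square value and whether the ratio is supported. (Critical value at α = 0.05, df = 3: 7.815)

A dihybrid F₂ with independent assortment and complete dominance at both loci gives a 9:3:3:1 phenotypic ratio.
The 9:3:3:1 ratio has 16 parts, so with N = 268 the expected counts are:
  black solid: 268 × 9/16 = 150.75
  black white-spotted: 268 × 3/16 = 50.25
  brown solid: 268 × 3/16 = 50.25
  brown white-spotted: 268 × 1/16 = 16.75
χ² = Σ (O − E)² / E
  black solid: (151 − 150.75)² / 150.75 = 0.0004
  black white-spotted: (50 − 50.25)² / 50.25 = 0.0012
  brown solid: (49 − 50.25)² / 50.25 = 0.0311
  brown white-spotted: (18 − 16.75)² / 16.75 = 0.0933
χ² = 0.0004 + 0.0012 + 0.0311 + 0.0933 = 0.126
Degrees of freedom = 4 − 1 = 3; critical value at α = 0.05 is 7.815.
Since 0.126 < 7.815, we fail to reject the null hypothesis — the data are consistent with the 9:3:3:1 ratio.

0.126; consistent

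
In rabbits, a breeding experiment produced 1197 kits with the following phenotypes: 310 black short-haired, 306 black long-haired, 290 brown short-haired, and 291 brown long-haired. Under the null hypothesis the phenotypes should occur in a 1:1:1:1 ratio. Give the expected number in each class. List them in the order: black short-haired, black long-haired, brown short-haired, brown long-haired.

299.25, 299.25, 299.25, 299.25

Expected counts for N = 1197 under a 1:1:1:1 ratio (total parts = 4):
  black short-haired: 1197 × 1/4 = 299.25
  black long-haired: 1197 × 1/4 = 299.25
  brown short-haired: 1197 × 1/4 = 299.25
  brown long-haired: 1197 × 1/4 = 299.25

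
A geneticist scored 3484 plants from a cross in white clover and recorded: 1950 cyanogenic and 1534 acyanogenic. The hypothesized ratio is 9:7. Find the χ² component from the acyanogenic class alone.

0.062

The 9:7 ratio has 16 parts, so with N = 3484 the expected counts are:
  cyanogenic: 3484 × 9/16 = 1959.75
  acyanogenic: 3484 × 7/16 = 1524.25
Contribution of acyanogenic: (1534 − 1524.25)² / 1524.25 = 0.0624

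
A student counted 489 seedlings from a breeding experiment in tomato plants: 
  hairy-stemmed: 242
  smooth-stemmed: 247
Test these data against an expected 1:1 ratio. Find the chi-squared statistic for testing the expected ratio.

Expected counts for N = 489 under a 1:1 ratio (total parts = 2):
  hairy-stemmed: 489 × 1/2 = 244.5
  smooth-stemmed: 489 × 1/2 = 244.5
χ² = Σ (O − E)² / E
  hairy-stemmed: (242 − 244.5)² / 244.5 = 0.0256
  smooth-stemmed: (247 − 244.5)² / 244.5 = 0.0256
χ² = 0.0256 + 0.0256 = 0.0512 ≈ 0.051

0.051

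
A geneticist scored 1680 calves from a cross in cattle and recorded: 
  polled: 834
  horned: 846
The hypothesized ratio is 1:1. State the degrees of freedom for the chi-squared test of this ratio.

A goodness-of-fit test with 2 phenotype classes has df = 2 − 1 = 1.

1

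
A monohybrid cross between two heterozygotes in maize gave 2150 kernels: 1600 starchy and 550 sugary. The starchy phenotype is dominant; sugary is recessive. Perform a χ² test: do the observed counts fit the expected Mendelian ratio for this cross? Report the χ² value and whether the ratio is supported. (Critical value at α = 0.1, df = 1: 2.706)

0.388; consistent

For a monohybrid cross between heterozygotes with complete dominance, the expected phenotypic ratio is 3:1.
Expected counts for N = 2150 under a 3:1 ratio (total parts = 4):
  starchy: 2150 × 3/4 = 1612.5
  sugary: 2150 × 1/4 = 537.5
χ² = Σ (O − E)² / E
  starchy: (1600 − 1612.5)² / 1612.5 = 0.0969
  sugary: (550 − 537.5)² / 537.5 = 0.2907
χ² = 0.0969 + 0.2907 = 0.3876 ≈ 0.388
Degrees of freedom = 2 − 1 = 1; critical value at α = 0.1 is 2.706.
Since 0.388 < 2.706, we fail to reject the null hypothesis — the data are consistent with the 3:1 ratio.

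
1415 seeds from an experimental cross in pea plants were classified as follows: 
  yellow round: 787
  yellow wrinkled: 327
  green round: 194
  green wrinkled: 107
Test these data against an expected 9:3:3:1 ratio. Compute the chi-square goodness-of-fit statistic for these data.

Expected counts for N = 1415 under a 9:3:3:1 ratio (total parts = 16):
  yellow round: 1415 × 9/16 = 795.9375
  yellow wrinkled: 1415 × 3/16 = 265.3125
  green round: 1415 × 3/16 = 265.3125
  green wrinkled: 1415 × 1/16 = 88.4375
χ² = Σ (O − E)² / E
  yellow round: (787 − 795.9375)² / 795.9375 = 0.1004
  yellow wrinkled: (327 − 265.3125)² / 265.3125 = 14.3429
  green round: (194 − 265.3125)² / 265.3125 = 19.1679
  green wrinkled: (107 − 88.4375)² / 88.4375 = 3.8962
χ² = 0.1004 + 14.3429 + 19.1679 + 3.8962 = 37.5074 ≈ 37.507

37.507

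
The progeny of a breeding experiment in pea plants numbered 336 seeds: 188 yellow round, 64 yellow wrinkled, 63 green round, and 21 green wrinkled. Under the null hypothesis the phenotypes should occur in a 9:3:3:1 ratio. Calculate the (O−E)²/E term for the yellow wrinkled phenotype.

0.016

The 9:3:3:1 ratio has 16 parts, so with N = 336 the expected counts are:
  yellow round: 336 × 9/16 = 189
  yellow wrinkled: 336 × 3/16 = 63
  green round: 336 × 3/16 = 63
  green wrinkled: 336 × 1/16 = 21
Contribution of yellow wrinkled: (64 − 63)² / 63 = 0.0159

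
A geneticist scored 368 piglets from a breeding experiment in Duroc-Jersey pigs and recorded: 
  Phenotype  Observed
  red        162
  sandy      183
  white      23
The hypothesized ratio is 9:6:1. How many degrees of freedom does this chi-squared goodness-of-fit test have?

2

A goodness-of-fit test with 3 phenotype classes has df = 3 − 1 = 2.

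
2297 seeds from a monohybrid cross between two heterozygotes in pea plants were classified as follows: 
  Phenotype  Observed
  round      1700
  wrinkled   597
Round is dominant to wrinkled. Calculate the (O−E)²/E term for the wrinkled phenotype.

For a monohybrid cross between heterozygotes with complete dominance, the expected phenotypic ratio is 3:1.
The 3:1 ratio has 4 parts, so with N = 2297 the expected counts are:
  round: 2297 × 3/4 = 1722.75
  wrinkled: 2297 × 1/4 = 574.25
Contribution of wrinkled: (597 − 574.25)² / 574.25 = 0.9013

0.901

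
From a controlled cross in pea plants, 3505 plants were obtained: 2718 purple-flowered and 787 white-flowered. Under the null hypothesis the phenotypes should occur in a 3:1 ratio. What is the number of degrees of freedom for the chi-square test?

1

A goodness-of-fit test with 2 phenotype classes has df = 2 − 1 = 1.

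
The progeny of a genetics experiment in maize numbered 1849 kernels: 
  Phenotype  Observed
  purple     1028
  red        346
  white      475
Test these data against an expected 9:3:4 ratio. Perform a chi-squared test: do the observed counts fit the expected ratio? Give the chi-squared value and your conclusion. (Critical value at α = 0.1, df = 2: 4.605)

0.493; consistent

Expected counts for N = 1849 under a 9:3:4 ratio (total parts = 16):
  purple: 1849 × 9/16 = 1040.0625
  red: 1849 × 3/16 = 346.6875
  white: 1849 × 4/16 = 462.25
χ² = Σ (O − E)² / E
  purple: (1028 − 1040.0625)² / 1040.0625 = 0.1399
  red: (346 − 346.6875)² / 346.6875 = 0.0014
  white: (475 − 462.25)² / 462.25 = 0.3517
χ² = 0.1399 + 0.0014 + 0.3517 = 0.493
Degrees of freedom = 3 − 1 = 2; critical value at α = 0.1 is 4.605.
Since 0.493 < 4.605, we fail to reject the null hypothesis — the data are consistent with the 9:3:4 ratio.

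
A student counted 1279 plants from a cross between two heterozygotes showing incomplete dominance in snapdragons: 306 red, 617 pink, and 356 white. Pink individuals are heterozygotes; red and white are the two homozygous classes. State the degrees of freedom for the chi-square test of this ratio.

2

With incomplete dominance, a heterozygote × heterozygote cross gives a 1:2:1 phenotypic ratio.
A goodness-of-fit test with 3 phenotype classes has df = 3 − 1 = 2.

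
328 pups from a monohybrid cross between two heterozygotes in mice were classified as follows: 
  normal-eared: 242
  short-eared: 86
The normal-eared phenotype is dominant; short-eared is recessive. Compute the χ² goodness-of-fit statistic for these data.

For a monohybrid cross between heterozygotes with complete dominance, the expected phenotypic ratio is 3:1.
Expected counts for N = 328 under a 3:1 ratio (total parts = 4):
  normal-eared: 328 × 3/4 = 246
  short-eared: 328 × 1/4 = 82
χ² = Σ (O − E)² / E
  normal-eared: (242 − 246)² / 246 = 0.0650
  short-eared: (86 − 82)² / 82 = 0.1951
χ² = 0.0650 + 0.1951 = 0.2601 ≈ 0.260

0.260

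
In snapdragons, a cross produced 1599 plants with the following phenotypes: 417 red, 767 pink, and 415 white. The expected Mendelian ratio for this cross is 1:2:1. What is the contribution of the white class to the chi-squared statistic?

Total ratio parts = 4. Expected numbers out of 1599:
  red: 1599 × 1/4 = 399.75
  pink: 1599 × 2/4 = 799.5
  white: 1599 × 1/4 = 399.75
Contribution of white: (415 − 399.75)² / 399.75 = 0.5818

0.582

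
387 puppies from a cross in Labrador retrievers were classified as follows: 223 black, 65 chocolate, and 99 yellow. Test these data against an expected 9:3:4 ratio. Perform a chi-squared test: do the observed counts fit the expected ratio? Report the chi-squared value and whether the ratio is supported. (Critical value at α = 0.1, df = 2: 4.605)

Expected counts for N = 387 under a 9:3:4 ratio (total parts = 16):
  black: 387 × 9/16 = 217.6875
  chocolate: 387 × 3/16 = 72.5625
  yellow: 387 × 4/16 = 96.75
χ² = Σ (O − E)² / E
  black: (223 − 217.6875)² / 217.6875 = 0.1296
  chocolate: (65 − 72.5625)² / 72.5625 = 0.7882
  yellow: (99 − 96.75)² / 96.75 = 0.0523
χ² = 0.1296 + 0.7882 + 0.0523 = 0.9701 ≈ 0.970
Degrees of freedom = 3 − 1 = 2; critical value at α = 0.1 is 4.605.
Since 0.970 < 4.605, we fail to reject the null hypothesis — the data are consistent with the 9:3:4 ratio.

0.970; consistent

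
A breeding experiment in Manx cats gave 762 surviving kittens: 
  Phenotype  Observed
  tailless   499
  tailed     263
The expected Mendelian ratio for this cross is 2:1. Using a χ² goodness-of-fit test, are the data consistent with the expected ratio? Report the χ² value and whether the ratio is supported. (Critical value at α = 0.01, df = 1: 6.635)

0.478; consistent

Total ratio parts = 3. Expected numbers out of 762:
  tailless: 762 × 2/3 = 508
  tailed: 762 × 1/3 = 254
χ² = Σ (O − E)² / E
  tailless: (499 − 508)² / 508 = 0.1594
  tailed: (263 − 254)² / 254 = 0.3189
χ² = 0.1594 + 0.3189 = 0.4783 ≈ 0.478
Degrees of freedom = 2 − 1 = 1; critical value at α = 0.01 is 6.635.
Since 0.478 < 6.635, we fail to reject the null hypothesis — the data are consistent with the 2:1 ratio.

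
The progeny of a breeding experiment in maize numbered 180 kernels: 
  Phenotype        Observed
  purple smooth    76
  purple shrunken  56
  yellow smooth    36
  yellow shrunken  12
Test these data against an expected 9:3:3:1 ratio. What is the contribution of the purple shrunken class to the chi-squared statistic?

14.669

The 9:3:3:1 ratio has 16 parts, so with N = 180 the expected counts are:
  purple smooth: 180 × 9/16 = 101.25
  purple shrunken: 180 × 3/16 = 33.75
  yellow smooth: 180 × 3/16 = 33.75
  yellow shrunken: 180 × 1/16 = 11.25
Contribution of purple shrunken: (56 − 33.75)² / 33.75 = 14.6685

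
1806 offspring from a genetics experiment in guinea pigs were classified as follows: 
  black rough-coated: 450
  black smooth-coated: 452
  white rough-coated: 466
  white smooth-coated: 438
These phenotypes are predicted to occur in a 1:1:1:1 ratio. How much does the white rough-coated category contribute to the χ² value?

0.466

Under the 1:1:1:1 hypothesis (Σ ratio = 4, N = 1806):
  black rough-coated: 1806 × 1/4 = 451.5
  black smooth-coated: 1806 × 1/4 = 451.5
  white rough-coated: 1806 × 1/4 = 451.5
  white smooth-coated: 1806 × 1/4 = 451.5
Contribution of white rough-coated: (466 − 451.5)² / 451.5 = 0.4657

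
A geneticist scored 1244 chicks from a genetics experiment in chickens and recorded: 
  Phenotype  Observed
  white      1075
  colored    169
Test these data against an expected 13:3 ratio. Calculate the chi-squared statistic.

21.782

Total ratio parts = 16. Expected numbers out of 1244:
  white: 1244 × 13/16 = 1010.75
  colored: 1244 × 3/16 = 233.25
χ² = Σ (O − E)² / E
  white: (1075 − 1010.75)² / 1010.75 = 4.0842
  colored: (169 − 233.25)² / 233.25 = 17.6980
χ² = 4.0842 + 17.6980 = 21.7822 ≈ 21.782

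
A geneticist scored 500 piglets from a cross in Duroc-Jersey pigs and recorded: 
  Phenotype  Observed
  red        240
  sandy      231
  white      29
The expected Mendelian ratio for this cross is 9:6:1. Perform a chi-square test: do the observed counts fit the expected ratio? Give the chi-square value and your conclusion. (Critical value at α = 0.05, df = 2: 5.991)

Expected counts for N = 500 under a 9:6:1 ratio (total parts = 16):
  red: 500 × 9/16 = 281.25
  sandy: 500 × 6/16 = 187.5
  white: 500 × 1/16 = 31.25
χ² = Σ (O − E)² / E
  red: (240 − 281.25)² / 281.25 = 6.0500
  sandy: (231 − 187.5)² / 187.5 = 10.0920
  white: (29 − 31.25)² / 31.25 = 0.1620
χ² = 6.0500 + 10.0920 + 0.1620 = 16.304
Degrees of freedom = 3 − 1 = 2; critical value at α = 0.05 is 5.991.
Since 16.304 > 5.991, we reject the null hypothesis — the data do not fit the 9:6:1 ratio.

16.304; not consistent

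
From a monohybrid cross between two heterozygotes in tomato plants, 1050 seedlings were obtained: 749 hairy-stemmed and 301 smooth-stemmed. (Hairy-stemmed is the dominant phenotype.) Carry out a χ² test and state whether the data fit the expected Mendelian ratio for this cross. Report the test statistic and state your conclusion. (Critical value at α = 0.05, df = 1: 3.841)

7.529; not consistent

For a monohybrid cross between heterozygotes with complete dominance, the expected phenotypic ratio is 3:1.
Under the 3:1 hypothesis (Σ ratio = 4, N = 1050):
  hairy-stemmed: 1050 × 3/4 = 787.5
  smooth-stemmed: 1050 × 1/4 = 262.5
χ² = Σ (O − E)² / E
  hairy-stemmed: (749 − 787.5)² / 787.5 = 1.8822
  smooth-stemmed: (301 − 262.5)² / 262.5 = 5.6467
χ² = 1.8822 + 5.6467 = 7.5289 ≈ 7.529
Degrees of freedom = 2 − 1 = 1; critical value at α = 0.05 is 3.841.
Since 7.529 > 3.841, we reject the null hypothesis — the data do not fit the 3:1 ratio.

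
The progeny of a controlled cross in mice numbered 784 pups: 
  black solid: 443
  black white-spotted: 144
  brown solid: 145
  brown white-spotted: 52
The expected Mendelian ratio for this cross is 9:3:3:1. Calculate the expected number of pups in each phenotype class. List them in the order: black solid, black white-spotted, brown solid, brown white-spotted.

441, 147, 147, 49

The 9:3:3:1 ratio has 16 parts, so with N = 784 the expected counts are:
  black solid: 784 × 9/16 = 441
  black white-spotted: 784 × 3/16 = 147
  brown solid: 784 × 3/16 = 147
  brown white-spotted: 784 × 1/16 = 49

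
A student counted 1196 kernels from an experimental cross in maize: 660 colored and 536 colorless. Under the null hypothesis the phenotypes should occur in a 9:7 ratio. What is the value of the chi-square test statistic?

Total ratio parts = 16. Expected numbers out of 1196:
  colored: 1196 × 9/16 = 672.75
  colorless: 1196 × 7/16 = 523.25
χ² = Σ (O − E)² / E
  colored: (660 − 672.75)² / 672.75 = 0.2416
  colorless: (536 − 523.25)² / 523.25 = 0.3107
χ² = 0.2416 + 0.3107 = 0.5523 ≈ 0.552

0.552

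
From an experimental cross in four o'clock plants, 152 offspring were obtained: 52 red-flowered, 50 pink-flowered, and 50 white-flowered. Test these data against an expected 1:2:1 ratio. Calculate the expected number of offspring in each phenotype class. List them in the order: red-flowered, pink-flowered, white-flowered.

38, 76, 38

The 1:2:1 ratio has 4 parts, so with N = 152 the expected counts are:
  red-flowered: 152 × 1/4 = 38
  pink-flowered: 152 × 2/4 = 76
  white-flowered: 152 × 1/4 = 38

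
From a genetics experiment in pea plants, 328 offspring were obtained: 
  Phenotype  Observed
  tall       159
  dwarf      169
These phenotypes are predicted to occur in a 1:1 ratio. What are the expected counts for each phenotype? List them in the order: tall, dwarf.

Total ratio parts = 2. Expected numbers out of 328:
  tall: 328 × 1/2 = 164
  dwarf: 328 × 1/2 = 164

164, 164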